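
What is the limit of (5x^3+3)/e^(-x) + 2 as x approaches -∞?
The quotient is an ∞/∞ indeterminate form as x → -∞.
Compare growth rates of the dominant terms (exponentials ≫ polynomials ≫ logarithms), or apply L'Hôpital's rule; the quotient → 0.
Adding the constant: 0 + 2 = 2. Limit = 2.

Final answer: 2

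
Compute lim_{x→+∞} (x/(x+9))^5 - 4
As x → +∞: x/(x+9) = 1/(1 + 9/x) → 1, and the 5th power of a limit-1 base also → 1; with the additive constant, 1 - 4 = -3.
Limit = -3.

Final answer: -3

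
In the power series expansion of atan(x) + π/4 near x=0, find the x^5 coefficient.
Expand to order 5: atan(x) + π/4 = x^5/5 - x^3/3 + x + π/4 + O(x^6).
The coefficient of x^5 is 1/5.

Final answer: 1/5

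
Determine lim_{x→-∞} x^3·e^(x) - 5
The product is a 0·∞ indeterminate form at x → -∞.
Rewrite the product as x^3 / e^(-x) (an ∞/∞ form) and apply L'Hôpital, or use the standard hierarchy e^(|x|) ≫ |x^3| as x → -∞.
The indeterminate product → 0, so the limit = -5.

Final answer: -5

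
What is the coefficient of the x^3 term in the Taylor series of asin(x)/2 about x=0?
Expand to order 3: asin(x)/2 = x^3/12 + x/2 + O(x^4).
The coefficient of x^3 is 1/12.

Final answer: 1/12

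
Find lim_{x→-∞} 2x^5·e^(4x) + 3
The product is a 0·∞ indeterminate form at x → -∞.
Rewrite the product as 2x^5 / e^(-4x) (an ∞/∞ form) and apply L'Hôpital, or use the standard hierarchy e^(4|x|) ≫ |x^5| as x → -∞.
The indeterminate product → 0, so the limit = 3.

Final answer: 3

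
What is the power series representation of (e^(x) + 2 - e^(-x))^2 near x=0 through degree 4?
4·x^4/3 + 4·x^3/3 + 4·x^2 + 8·x + 4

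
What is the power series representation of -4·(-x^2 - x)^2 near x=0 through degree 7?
-4·x^4 - 8·x^3 - 4·x^2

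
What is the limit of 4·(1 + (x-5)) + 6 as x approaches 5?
Direct substitution at x = 5 gives 10.

Final answer: 10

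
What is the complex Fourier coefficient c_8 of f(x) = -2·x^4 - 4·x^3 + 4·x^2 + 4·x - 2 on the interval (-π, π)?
Compute the real Fourier coefficients first: a_8 = 35/128 - π^2/4, b_8 = -35/32 + π^2.
Then c_8 = (a_8 − i·b_8)/2 = -π^2/8 + 35/256 - i·π^2/2 + 35·i/64.

Final answer: -π^2/8 + 35/256 - i·π^2/2 + 35·i/64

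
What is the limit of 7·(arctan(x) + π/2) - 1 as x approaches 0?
Direct substitution at x = 0 gives -1 + 7·π/2.

Final answer: -1 + 7·π/2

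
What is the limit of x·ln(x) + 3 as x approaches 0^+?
The product is a 0·∞ indeterminate form at x → 0⁺.
Rewrite the product as ln(x) / x^(-1) and apply L'Hôpital, or use the standard hierarchy x^(-1) ≫ |ln x| as x → 0⁺.
The indeterminate product → 0, so the limit = 3.

Final answer: 3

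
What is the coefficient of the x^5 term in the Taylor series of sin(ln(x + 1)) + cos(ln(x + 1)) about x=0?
Expand to order 5: sin(ln(x + 1)) + cos(ln(x + 1)) = x^5/4 - 5·x^4/12 + 2·x^3/3 - x^2 + x + 1 + O(x^6).
The coefficient of x^5 is 1/4.

Final answer: 1/4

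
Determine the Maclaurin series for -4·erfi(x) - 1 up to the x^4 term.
-8·x^3/(3·√(π)) - 8·x/√(π) - 1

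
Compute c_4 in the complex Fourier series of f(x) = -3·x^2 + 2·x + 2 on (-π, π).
Compute the real Fourier coefficients first: a_4 = -3/4, b_4 = -1.
Then c_4 = (a_4 − i·b_4)/2 = -3/8 + i/2.

Final answer: -3/8 + i/2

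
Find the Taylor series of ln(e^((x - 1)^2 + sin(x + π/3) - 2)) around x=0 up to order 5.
x^5/240 + √(3)·x^4/48 - x^3/12 + x^2·(1 - √(3)/4) - 3·x/2 - 1 + √(3)/2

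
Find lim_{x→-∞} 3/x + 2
Evaluate the dominant behaviour as x → -∞; each term tends to a finite value or vanishes.
Limit = 2.

Final answer: 2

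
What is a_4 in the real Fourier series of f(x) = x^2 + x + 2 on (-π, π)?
a_4 = (1/π) ∫_{-π}^{π} f(x)·cos(4x) dx.
Evaluate the integral (use parity and integration by parts as needed): a_4 = 1/4.

Final answer: 1/4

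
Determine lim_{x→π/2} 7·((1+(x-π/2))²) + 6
Direct substitution at x = π/2 gives 13.

Final answer: 13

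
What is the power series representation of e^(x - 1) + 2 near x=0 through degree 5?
x^5·e^(-1)/120 + x^4·e^(-1)/24 + x^3·e^(-1)/6 + x^2·e^(-1)/2 + x·e^(-1) + e^(-1) + 2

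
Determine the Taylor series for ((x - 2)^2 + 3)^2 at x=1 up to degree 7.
16 - 16·(x - 1) + 12·(x - 1)^2 - 4·(x - 1)^3 + (x - 1)^4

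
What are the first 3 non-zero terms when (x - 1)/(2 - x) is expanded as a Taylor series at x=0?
x^2/8 + x/4 - 1/2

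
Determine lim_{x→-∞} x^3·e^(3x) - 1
The product is a 0·∞ indeterminate form at x → -∞.
Rewrite the product as x^3 / e^(-3x) (an ∞/∞ form) and apply L'Hôpital, or use the standard hierarchy e^(3|x|) ≫ |x^3| as x → -∞.
The indeterminate product → 0, so the limit = -1.

Final answer: -1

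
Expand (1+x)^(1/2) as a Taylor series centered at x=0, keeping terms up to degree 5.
7·x^5/256 - 5·x^4/128 + x^3/16 - x^2/8 + x/2 + 1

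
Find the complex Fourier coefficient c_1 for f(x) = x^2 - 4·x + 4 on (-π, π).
Compute the real Fourier coefficients first: a_1 = -4, b_1 = -8.
Then c_1 = (a_1 − i·b_1)/2 = -2 + 4·i.

Final answer: -2 + 4·i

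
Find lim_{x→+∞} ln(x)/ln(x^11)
This is an ∞/∞ indeterminate form as x → +∞.
Write ln(x^11) = 11·ln(x), reducing the quotient to 1/11.
Limit = 1/11.

Final answer: 1/11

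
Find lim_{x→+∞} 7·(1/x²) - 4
Evaluate the dominant behaviour as x → +∞; each term tends to a finite value or vanishes.
Limit = -4.

Final answer: -4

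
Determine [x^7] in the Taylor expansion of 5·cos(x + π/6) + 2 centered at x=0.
Expand to order 7: 5·cos(x + π/6) + 2 = x^7/2016 - √(3)·x^6/288 - x^5/48 + 5·√(3)·x^4/48 + 5·x^3/12 - 5·√(3)·x^2/4 - 5·x/2 + 2 + 5·√(3)/2 + O(x^8).
The coefficient of x^7 is 1/2016.

Final answer: 1/2016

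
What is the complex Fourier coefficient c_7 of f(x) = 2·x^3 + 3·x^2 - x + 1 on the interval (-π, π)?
Compute the real Fourier coefficients first: a_7 = -12/49, b_7 = -122/343 + 4·π^2/7.
Then c_7 = (a_7 − i·b_7)/2 = -6/49 - 2·i·π^2/7 + 61·i/343.

Final answer: -6/49 - 2·i·π^2/7 + 61·i/343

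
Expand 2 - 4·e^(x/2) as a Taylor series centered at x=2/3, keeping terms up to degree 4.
-4·e^(1/3) + 2 - 2·e^(1/3)·(x - 2/3) - e^(1/3)·(x - 2/3)^2/2 - e^(1/3)·(x - 2/3)^3/12 - e^(1/3)·(x - 2/3)^4/96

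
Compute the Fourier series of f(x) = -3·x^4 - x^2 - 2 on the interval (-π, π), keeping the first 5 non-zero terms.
(-140 + 24·π^2)·cos(x) + (8 - 6·π^2)·cos(2·x) + (-4/3 + 8·π^2/3)·cos(3·x) + (5/16 - 3·π^2/2)·cos(4·x) - 3·π^4/5 - π^2/3 - 2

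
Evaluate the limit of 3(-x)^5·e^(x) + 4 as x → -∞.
The product is a 0·∞ indeterminate form at x → -∞.
Rewrite the product as 3(-x)^5 / e^(-x) (an ∞/∞ form) and apply L'Hôpital, or use the standard hierarchy e^(|x|) ≫ |(-x)^5| as x → -∞.
The indeterminate product → 0, so the limit = 4.

Final answer: 4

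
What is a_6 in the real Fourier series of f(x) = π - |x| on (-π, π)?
a_6 = (1/π) ∫_{-π}^{π} f(x)·cos(6x) dx.
Evaluate the integral (use parity and integration by parts as needed): a_6 = 0.

Final answer: 0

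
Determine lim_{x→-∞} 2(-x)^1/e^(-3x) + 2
The quotient is an ∞/∞ indeterminate form as x → -∞.
Compare growth rates of the dominant terms (exponentials ≫ polynomials ≫ logarithms), or apply L'Hôpital's rule; the quotient → 0.
Adding the constant: 0 + 2 = 2. Limit = 2.

Final answer: 2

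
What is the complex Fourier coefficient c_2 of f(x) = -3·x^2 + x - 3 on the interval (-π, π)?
Compute the real Fourier coefficients first: a_2 = -3, b_2 = -1.
Then c_2 = (a_2 − i·b_2)/2 = -3/2 + i/2.

Final answer: -3/2 + i/2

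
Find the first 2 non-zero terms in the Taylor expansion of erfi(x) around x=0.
2·x^3/(3·√(π)) + 2·x/√(π)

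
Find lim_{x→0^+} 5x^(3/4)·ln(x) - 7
The product is a 0·∞ indeterminate form at x → 0⁺.
Rewrite the product as 5·ln(x) / x^(-3/4) and apply L'Hôpital, or use the standard hierarchy x^(-3/4) ≫ |ln x| as x → 0⁺.
The indeterminate product → 0, so the limit = -7.

Final answer: -7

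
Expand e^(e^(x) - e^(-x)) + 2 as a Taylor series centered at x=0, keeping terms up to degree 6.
28·x^6/45 + 19·x^5/20 + 4·x^4/3 + 5·x^3/3 + 2·x^2 + 2·x + 3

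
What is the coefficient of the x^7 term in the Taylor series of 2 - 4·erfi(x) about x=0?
Expand to order 7: 2 - 4·erfi(x) = -4·x^7/(21·√(π)) - 4·x^5/(5·√(π)) - 8·x^3/(3·√(π)) - 8·x/√(π) + 2 + O(x^8).
The coefficient of x^7 is -4/(21·√(π)).

Final answer: -4/(21·√(π))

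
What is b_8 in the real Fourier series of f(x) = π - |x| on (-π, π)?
b_8 = (1/π) ∫_{-π}^{π} f(x)·sin(8x) dx.
Evaluate the integral (use parity and integration by parts as needed): b_8 = 0.

Final answer: 0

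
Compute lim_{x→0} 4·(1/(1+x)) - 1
Direct substitution at x = 0 gives 3.

Final answer: 3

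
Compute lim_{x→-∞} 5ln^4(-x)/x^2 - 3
The quotient is an ∞/∞ indeterminate form as x → -∞.
Compare growth rates of the dominant terms (exponentials ≫ polynomials ≫ logarithms), or apply L'Hôpital's rule; the quotient → 0.
Adding the constant: 0 - 3 = -3. Limit = -3.

Final answer: -3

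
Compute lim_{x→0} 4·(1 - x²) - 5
Direct substitution at x = 0 gives -1.

Final answer: -1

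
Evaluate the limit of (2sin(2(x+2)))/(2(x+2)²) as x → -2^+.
Both numerator and denominator → 0 as x → -2^+; this is a 0/0 indeterminate form.
Expand each to leading order near x = -2: numerator ~ 4·(x + 2), denominator ~ 2·(x + 2)^2.
The limit of the ratio is ∞.

Final answer: ∞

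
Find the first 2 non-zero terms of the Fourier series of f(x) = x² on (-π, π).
-4·cos(x) + π^2/3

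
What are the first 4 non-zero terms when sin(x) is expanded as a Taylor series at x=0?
-x^7/5040 + x^5/120 - x^3/6 + x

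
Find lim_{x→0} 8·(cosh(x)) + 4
Direct substitution at x = 0 gives 12.

Final answer: 12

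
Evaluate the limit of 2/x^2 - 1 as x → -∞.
Evaluate the dominant behaviour as x → -∞; each term tends to a finite value or vanishes.
Limit = -1.

Final answer: -1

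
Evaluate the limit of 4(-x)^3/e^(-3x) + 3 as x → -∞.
The quotient is an ∞/∞ indeterminate form as x → -∞.
Compare growth rates of the dominant terms (exponentials ≫ polynomials ≫ logarithms), or apply L'Hôpital's rule; the quotient → 0.
Adding the constant: 0 + 3 = 3. Limit = 3.

Final answer: 3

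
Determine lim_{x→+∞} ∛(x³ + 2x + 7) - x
This is an ∞ − ∞ indeterminate form.
Multiply by (A² + AB + B²)/(A² + AB + B²) where A = ∛(x³+2x + 7), B = x to use A³ − B³ = (A−B)(A²+AB+B²); the x³ terms cancel, leaving (2x + 7)/(A²+AB+B²) with denominator ~ 3x², so the limit is 0.
Limit = 0.

Final answer: 0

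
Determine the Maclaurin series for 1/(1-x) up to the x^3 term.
x^3 + x^2 + x + 1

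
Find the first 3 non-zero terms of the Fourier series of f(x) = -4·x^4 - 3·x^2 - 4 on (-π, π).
(-180 + 32·π^2)·cos(x) + (9 - 8·π^2)·cos(2·x) - 4·π^4/5 - π^2 - 4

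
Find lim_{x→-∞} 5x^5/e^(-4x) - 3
The quotient is an ∞/∞ indeterminate form as x → -∞.
Compare growth rates of the dominant terms (exponentials ≫ polynomials ≫ logarithms), or apply L'Hôpital's rule; the quotient → 0.
Adding the constant: 0 - 3 = -3. Limit = -3.

Final answer: -3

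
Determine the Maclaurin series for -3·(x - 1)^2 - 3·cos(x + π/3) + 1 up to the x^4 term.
-x^4/16 - √(3)·x^3/4 - 9·x^2/4 + x·(3·√(3)/2 + 6) - 7/2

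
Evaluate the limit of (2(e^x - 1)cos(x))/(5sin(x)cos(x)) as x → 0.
Both numerator and denominator → 0 as x → 0; this is a 0/0 indeterminate form.
Expand each to leading order near x = 0: numerator ~ 2·x, denominator ~ 5·x.
The limit of the ratio is 2/5.

Final answer: 2/5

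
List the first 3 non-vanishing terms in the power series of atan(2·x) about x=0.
32·x^5/5 - 8·x^3/3 + 2·x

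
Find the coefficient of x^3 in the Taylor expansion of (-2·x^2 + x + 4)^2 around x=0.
Expand to order 3: (-2·x^2 + x + 4)^2 = -4·x^3 - 15·x^2 + 8·x + 16 + O(x^4).
The coefficient of x^3 is -4.

Final answer: -4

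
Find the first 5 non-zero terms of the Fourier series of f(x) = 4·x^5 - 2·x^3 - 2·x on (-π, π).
(-164·π^2 + 8·π^4 + 980)·sin(x) + (-4·π^4 - 31 + 22·π^2)·sin(2·x) + (-196·π^2/27 + 284/81 + 8·π^4/3)·sin(3·x) + (-2·π^4 - 5/16 + 7·π^2/2)·sin(4·x) + (-52·π^2/25 - 188/625 + 8·π^4/5)·sin(5·x)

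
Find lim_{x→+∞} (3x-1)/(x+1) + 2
Evaluate the dominant behaviour as x → +∞; each term tends to a finite value or vanishes.
Limit = 5.

Final answer: 5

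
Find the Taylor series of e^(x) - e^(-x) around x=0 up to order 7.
x^7/2520 + x^5/60 + x^3/3 + 2·x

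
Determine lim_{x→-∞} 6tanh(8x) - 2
Evaluate the dominant behaviour as x → -∞; each term tends to a finite value or vanishes.
Limit = -8.

Final answer: -8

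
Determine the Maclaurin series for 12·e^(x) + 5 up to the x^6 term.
x^6/60 + x^5/10 + x^4/2 + 2·x^3 + 6·x^2 + 12·x + 17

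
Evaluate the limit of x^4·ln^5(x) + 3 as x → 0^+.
The product is a 0·∞ indeterminate form at x → 0⁺.
Rewrite the product as ln^5(x) / x^(-4) and apply L'Hôpital, or use the standard hierarchy x^(-4) ≫ |ln x|^5 as x → 0⁺.
The indeterminate product → 0, so the limit = 3.

Final answer: 3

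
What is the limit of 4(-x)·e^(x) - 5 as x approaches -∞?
The product is a 0·∞ indeterminate form at x → -∞.
Rewrite the product as 4(-x) / e^(-x) (an ∞/∞ form) and apply L'Hôpital, or use the standard hierarchy e^(|x|) ≫ |(-x)| as x → -∞.
The indeterminate product → 0, so the limit = -5.

Final answer: -5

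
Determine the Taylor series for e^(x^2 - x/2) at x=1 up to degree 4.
e^(1/2) + 3·e^(1/2)·(x - 1)/2 + 17·e^(1/2)·(x - 1)^2/8 + 33·e^(1/2)·(x - 1)^3/16 + 235·e^(1/2)·(x - 1)^4/128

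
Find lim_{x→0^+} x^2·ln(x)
This is a 0·∞ indeterminate form at x → 0⁺.
Rewrite the product as ln(x) / x^(-2) and apply L'Hôpital, or use the standard hierarchy x^(-2) ≫ |ln x| as x → 0⁺.
The indeterminate product → 0, so the limit = 0.

Final answer: 0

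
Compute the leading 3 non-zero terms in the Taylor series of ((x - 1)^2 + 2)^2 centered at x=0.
10·x^2 - 12·x + 9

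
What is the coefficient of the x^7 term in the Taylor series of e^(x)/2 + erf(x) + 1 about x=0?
Expand to order 7: e^(x)/2 + erf(x) + 1 = x^7·(1/10080 - 1/(21·√(π))) + x^6/1440 + x^5·(1/240 + 1/(5·√(π))) + x^4/48 + x^3·(1/12 - 2/(3·√(π))) + x^2/4 + x·(1/2 + 2/√(π)) + 3/2 + O(x^8).
The coefficient of x^7 is 1/10080 - 1/(21·√(π)).

Final answer: 1/10080 - 1/(21·√(π))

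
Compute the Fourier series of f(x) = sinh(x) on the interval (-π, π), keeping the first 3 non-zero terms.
sin(x)·sinh(π)/π - 4·sin(2·x)·sinh(π)/(5·π) + 3·sin(3·x)·sinh(π)/(5·π)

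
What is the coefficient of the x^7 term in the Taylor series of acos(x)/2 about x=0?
Expand to order 7: acos(x)/2 = -5·x^7/224 - 3·x^5/80 - x^3/12 - x/2 + π/4 + O(x^8).
The coefficient of x^7 is -5/224.

Final answer: -5/224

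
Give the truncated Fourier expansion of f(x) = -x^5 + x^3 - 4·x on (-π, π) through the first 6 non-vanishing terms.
(-260 - 2·π^4 + 42·π^2)·sin(x) + (-6·π^2 + 13 + π^4)·sin(2·x) + (-2·π^4/3 - 332/81 + 58·π^2/27)·sin(3·x) + (-9·π^2/8 + 155/64 + π^4/2)·sin(4·x) + (-2·π^4/5 - 1108/625 + 18·π^2/25)·sin(5·x) + (-14·π^2/27 + 115/81 + π^4/3)·sin(6·x)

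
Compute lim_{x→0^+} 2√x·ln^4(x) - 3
The product is a 0·∞ indeterminate form at x → 0⁺.
Rewrite the product as 2·ln^4(x) / x^(-1/2) and apply L'Hôpital, or use the standard hierarchy x^(-1/2) ≫ |ln x|^4 as x → 0⁺.
The indeterminate product → 0, so the limit = -3.

Final answer: -3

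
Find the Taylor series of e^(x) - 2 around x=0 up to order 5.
x^5/120 + x^4/24 + x^3/6 + x^2/2 + x - 1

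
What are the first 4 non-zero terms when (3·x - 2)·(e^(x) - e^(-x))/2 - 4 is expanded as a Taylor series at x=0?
-x^3/3 + 3·x^2 - 2·x - 4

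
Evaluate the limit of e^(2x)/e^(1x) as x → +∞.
This is an ∞/∞ indeterminate form as x → +∞.
Rewrite e^(2x)/e^(1x) = e^((2−1)x) = e^(x); the exponent coefficient is 1 > 0 so e^(x) → ∞.
Limit = ∞.

Final answer: ∞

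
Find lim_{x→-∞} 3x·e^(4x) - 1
The product is a 0·∞ indeterminate form at x → -∞.
Rewrite the product as 3x / e^(-4x) (an ∞/∞ form) and apply L'Hôpital, or use the standard hierarchy e^(4|x|) ≫ |x| as x → -∞.
The indeterminate product → 0, so the limit = -1.

Final answer: -1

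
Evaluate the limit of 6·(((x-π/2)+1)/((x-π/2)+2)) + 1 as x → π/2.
Direct substitution at x = π/2 gives 4.

Final answer: 4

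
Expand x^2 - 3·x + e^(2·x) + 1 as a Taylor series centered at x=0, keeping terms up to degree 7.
8·x^7/315 + 4·x^6/45 + 4·x^5/15 + 2·x^4/3 + 4·x^3/3 + 3·x^2 - x + 2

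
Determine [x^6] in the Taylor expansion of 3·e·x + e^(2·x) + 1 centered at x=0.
Expand to order 6: 3·e·x + e^(2·x) + 1 = 4·x^6/45 + 4·x^5/15 + 2·x^4/3 + 4·x^3/3 + 2·x^2 + x·(2 + 3·e) + 2 + O(x^7).
The coefficient of x^6 is 4/45.

Final answer: 4/45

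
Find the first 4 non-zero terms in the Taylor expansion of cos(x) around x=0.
-x^6/720 + x^4/24 - x^2/2 + 1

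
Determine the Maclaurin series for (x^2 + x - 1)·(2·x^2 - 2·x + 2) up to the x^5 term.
2·x^4 - 2·x^2 + 4·x - 2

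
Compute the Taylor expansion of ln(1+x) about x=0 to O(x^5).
-x^4/4 + x^3/3 - x^2/2 + x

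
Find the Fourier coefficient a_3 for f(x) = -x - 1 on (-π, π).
a_3 = (1/π) ∫_{-π}^{π} f(x)·cos(3x) dx.
Evaluate the integral (use parity and integration by parts as needed): a_3 = 0.

Final answer: 0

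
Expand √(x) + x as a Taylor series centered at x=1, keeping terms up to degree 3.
2 + 3·(x - 1)/2 - (x - 1)^2/8 + (x - 1)^3/16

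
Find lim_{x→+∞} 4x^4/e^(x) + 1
The quotient is an ∞/∞ indeterminate form as x → +∞.
The exponential denominator e^(x) dominates the polynomial numerator (e^x ≫ x^4 as x → ∞), so the quotient → 0.
Adding the constant: 0 + 1 = 1. Limit = 1.

Final answer: 1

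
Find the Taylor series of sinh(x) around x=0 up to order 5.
x^5/120 + x^3/6 + x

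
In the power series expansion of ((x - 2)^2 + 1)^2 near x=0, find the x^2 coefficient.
Expand to order 2: ((x - 2)^2 + 1)^2 = 26·x^2 - 40·x + 25 + O(x^3).
The coefficient of x^2 is 26.

Final answer: 26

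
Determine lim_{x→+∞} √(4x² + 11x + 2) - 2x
As x → +∞: multiply by the conjugate to get (11x+2)/(√(4x²+11x+2)+2x); the denominator ~ 4x, so the limit is 11/4.
Limit = 11/4.

Final answer: 11/4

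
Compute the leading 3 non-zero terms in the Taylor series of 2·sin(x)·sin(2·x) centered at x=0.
91·x^6/90 - 10·x^4/3 + 4·x^2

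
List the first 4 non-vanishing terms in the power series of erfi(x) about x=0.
x^7/(21·√(π)) + x^5/(5·√(π)) + 2·x^3/(3·√(π)) + 2·x/√(π)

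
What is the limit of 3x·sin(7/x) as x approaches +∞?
As x → +∞: let u = 7/x → 0⁺; then 3·x·sin(7/x) = 3·7·sin(u)/u → 3·7·1 = 21.
Limit = 21.

Final answer: 21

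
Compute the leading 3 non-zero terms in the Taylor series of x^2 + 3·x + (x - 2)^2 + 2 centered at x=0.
2·x^2 - x + 6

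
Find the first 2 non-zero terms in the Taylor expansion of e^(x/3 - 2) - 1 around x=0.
x·e^(-2)/3 - 1 + e^(-2)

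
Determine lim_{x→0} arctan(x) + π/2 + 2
Direct substitution at x = 0 gives π/2 + 2.

Final answer: π/2 + 2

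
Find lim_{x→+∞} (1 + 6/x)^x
As x → +∞: this is the defining limit (1 + 6/x)^x → e^6.
Limit = e^(6).

Final answer: e^(6)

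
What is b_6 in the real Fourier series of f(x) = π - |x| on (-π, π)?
b_6 = (1/π) ∫_{-π}^{π} f(x)·sin(6x) dx.
Evaluate the integral (use parity and integration by parts as needed): b_6 = 0.

Final answer: 0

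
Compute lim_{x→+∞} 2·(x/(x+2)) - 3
Evaluate the dominant behaviour as x → +∞; each term tends to a finite value or vanishes.
Limit = -1.

Final answer: -1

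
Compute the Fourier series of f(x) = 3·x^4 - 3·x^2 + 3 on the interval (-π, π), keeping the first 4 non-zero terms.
(156 - 24·π^2)·cos(x) + (-12 + 6·π^2)·cos(2·x) + (28/9 - 8·π^2/3)·cos(3·x) - π^2 + 3 + 3·π^4/5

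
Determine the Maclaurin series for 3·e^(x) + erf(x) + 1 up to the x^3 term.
x^3·(1/2 - 2/(3·√(π))) + 3·x^2/2 + x·(2/√(π) + 3) + 4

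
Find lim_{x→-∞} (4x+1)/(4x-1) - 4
Evaluate the dominant behaviour as x → -∞; each term tends to a finite value or vanishes.
Limit = -3.

Final answer: -3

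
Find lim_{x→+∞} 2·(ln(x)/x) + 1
Evaluate the dominant behaviour as x → +∞; each term tends to a finite value or vanishes.
Limit = 1.

Final answer: 1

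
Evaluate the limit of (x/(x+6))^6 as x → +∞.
As x → +∞: x/(x+6) = 1/(1 + 6/x) → 1, and the 6th power of a limit-1 base also → 1.
Limit = 1.

Final answer: 1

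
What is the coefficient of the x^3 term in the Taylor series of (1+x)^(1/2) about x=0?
Expand to order 3: (1+x)^(1/2) = x^3/16 - x^2/8 + x/2 + 1 + O(x^4).
The coefficient of x^3 is 1/16.

Final answer: 1/16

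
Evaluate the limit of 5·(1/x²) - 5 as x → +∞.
Evaluate the dominant behaviour as x → +∞; each term tends to a finite value or vanishes.
Limit = -5.

Final answer: -5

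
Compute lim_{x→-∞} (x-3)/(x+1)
Evaluate the dominant behaviour as x → -∞; each term tends to a finite value or vanishes.
Limit = 1.

Final answer: 1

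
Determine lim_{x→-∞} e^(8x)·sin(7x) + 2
Evaluate the dominant behaviour as x → -∞; each term tends to a finite value or vanishes.
Limit = 2.

Final answer: 2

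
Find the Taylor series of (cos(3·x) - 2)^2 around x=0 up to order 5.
27·x^4/2 + 9·x^2 + 1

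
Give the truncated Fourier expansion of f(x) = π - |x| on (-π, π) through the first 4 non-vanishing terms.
4·cos(x)/π + 4·cos(3·x)/(9·π) + 4·cos(5·x)/(25·π) + π/2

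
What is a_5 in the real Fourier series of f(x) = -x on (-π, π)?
a_5 = (1/π) ∫_{-π}^{π} f(x)·cos(5x) dx.
Evaluate the integral (use parity and integration by parts as needed): a_5 = 0.

Final answer: 0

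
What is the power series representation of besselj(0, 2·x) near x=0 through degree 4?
x^4/4 - x^2 + 1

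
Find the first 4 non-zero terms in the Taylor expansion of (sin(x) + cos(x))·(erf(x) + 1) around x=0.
x^3·(-5/(3·√(π)) - 1/6) + x^2·(-1/2 + 2/√(π)) + x·(1 + 2/√(π)) + 1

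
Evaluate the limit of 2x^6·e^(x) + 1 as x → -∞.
The product is a 0·∞ indeterminate form at x → -∞.
Rewrite the product as 2x^6 / e^(-x) (an ∞/∞ form) and apply L'Hôpital, or use the standard hierarchy e^(|x|) ≫ |x^6| as x → -∞.
The indeterminate product → 0, so the limit = 1.

Final answer: 1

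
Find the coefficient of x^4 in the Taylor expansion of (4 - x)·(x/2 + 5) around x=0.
Expand to order 4: (4 - x)·(x/2 + 5) = -x^2/2 - 3·x + 20 + O(x^5).
The coefficient of x^4 is 0.

Final answer: 0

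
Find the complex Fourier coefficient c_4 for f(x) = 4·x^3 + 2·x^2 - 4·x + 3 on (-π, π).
Compute the real Fourier coefficients first: a_4 = 1/2, b_4 = 11/4 - 2·π^2.
Then c_4 = (a_4 − i·b_4)/2 = 1/4 - 11·i/8 + i·π^2.

Final answer: 1/4 - 11·i/8 + i·π^2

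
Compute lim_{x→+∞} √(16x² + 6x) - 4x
As x → +∞: multiply by the conjugate to get (6x)/(√(16x²+6x)+4x); the denominator ~ 8x, so the limit is 6/8 = 3/4.
Limit = 3/4.

Final answer: 3/4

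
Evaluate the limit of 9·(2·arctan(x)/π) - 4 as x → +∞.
Evaluate the dominant behaviour as x → +∞; each term tends to a finite value or vanishes.
Limit = 5.

Final answer: 5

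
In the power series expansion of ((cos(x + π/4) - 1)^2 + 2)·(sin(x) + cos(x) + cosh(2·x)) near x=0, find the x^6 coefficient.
(-1 + √(2)/2)^2·(-1/(8·(-1 + √(2)/2)^2) - √(2)/(120·(-1 + √(2)/2))) + 3·(-1 + √(2)/2)^2·(-1/(24·(-1 + √(2)/2)^2) + √(2)/(24·(-1 + √(2)/2)))/2 - (-1 + √(2)/2)^2·(√(2)/(6·(-1 + √(2)/2)) + 1/(2·(-1 + √(2)/2)^2))/6 - √(2)·(-1 + √(2)/2)/120 + 2·(-1 + √(2)/2)^2·(-√(2)/(720·(-1 + √(2)/2)) + 1/(720·(-1 + √(2)/2)^2)) + 7·(-1 + √(2)/2)^2/80 + 7/40 + 17·(-1 + √(2)/2)^2·(-√(2)/(2·(-1 + √(2)/2)) + 1/(2·(-1 + √(2)/2)^2))/24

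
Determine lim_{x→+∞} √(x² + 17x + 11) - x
This is an ∞ − ∞ indeterminate form.
Multiply and divide by the conjugate √(x²+17x + 11) + x; the x² terms cancel, leaving (17x + 11)/(√(x²+17x + 11)+x) → 17/2.
Limit = 17/2.

Final answer: 17/2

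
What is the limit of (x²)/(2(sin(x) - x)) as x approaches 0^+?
Both numerator and denominator → 0 as x → 0^+; this is a 0/0 indeterminate form.
Expand each to leading order near x = 0: numerator ~ x^2, denominator ~ -x^3/3.
The limit of the ratio is -∞.

Final answer: -∞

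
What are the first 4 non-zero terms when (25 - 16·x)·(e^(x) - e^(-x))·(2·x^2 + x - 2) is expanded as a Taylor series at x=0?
-45·x^4 + 154·x^3/3 + 114·x^2 - 100·x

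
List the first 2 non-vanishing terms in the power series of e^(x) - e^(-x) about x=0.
x^3/3 + 2·x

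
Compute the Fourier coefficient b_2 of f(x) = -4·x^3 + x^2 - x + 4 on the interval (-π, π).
b_2 = (1/π) ∫_{-π}^{π} f(x)·sin(2x) dx.
Evaluate the integral (use parity and integration by parts as needed): b_2 = -5 + 4·π^2.

Final answer: -5 + 4·π^2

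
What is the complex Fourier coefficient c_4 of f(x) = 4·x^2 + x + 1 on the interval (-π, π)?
Compute the real Fourier coefficients first: a_4 = 1, b_4 = -1/2.
Then c_4 = (a_4 − i·b_4)/2 = 1/2 + i/4.

Final answer: 1/2 + i/4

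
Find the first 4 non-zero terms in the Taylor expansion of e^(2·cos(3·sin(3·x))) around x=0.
-6303663·x^6·e^(2)/40 + 16281·x^4·e^(2)/4 - 81·x^2·e^(2) + e^(2)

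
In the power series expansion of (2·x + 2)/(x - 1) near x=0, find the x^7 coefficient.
Expand to order 7: (2·x + 2)/(x - 1) = -4·x^7 - 4·x^6 - 4·x^5 - 4·x^4 - 4·x^3 - 4·x^2 - 4·x - 2 + O(x^8).
The coefficient of x^7 is -4.

Final answer: -4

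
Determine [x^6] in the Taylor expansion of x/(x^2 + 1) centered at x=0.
Expand to order 6: x/(x^2 + 1) = x^5 - x^3 + x + O(x^7).
The coefficient of x^6 is 0.

Final answer: 0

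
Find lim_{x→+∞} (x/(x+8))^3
As x → +∞: x/(x+8) = 1/(1 + 8/x) → 1, and the 3rd power of a limit-1 base also → 1.
Limit = 1.

Final answer: 1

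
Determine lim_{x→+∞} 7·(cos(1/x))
Evaluate the dominant behaviour as x → +∞; each term tends to a finite value or vanishes.
Limit = 7.

Final answer: 7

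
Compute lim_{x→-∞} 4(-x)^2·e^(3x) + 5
The product is a 0·∞ indeterminate form at x → -∞.
Rewrite the product as 4(-x)^2 / e^(-3x) (an ∞/∞ form) and apply L'Hôpital, or use the standard hierarchy e^(3|x|) ≫ |(-x)^2| as x → -∞.
The indeterminate product → 0, so the limit = 5.

Final answer: 5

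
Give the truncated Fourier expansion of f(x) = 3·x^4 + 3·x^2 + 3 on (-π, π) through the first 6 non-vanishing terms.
(132 - 24·π^2)·cos(x) + (-6 + 6·π^2)·cos(2·x) + (4/9 - 8·π^2/3)·cos(3·x) + (3/16 + 3·π^2/2)·cos(4·x) + (-24·π^2/25 - 156/625)·cos(5·x) + 3 + π^2 + 3·π^4/5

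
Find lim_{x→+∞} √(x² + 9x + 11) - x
This is an ∞ − ∞ indeterminate form.
Multiply and divide by the conjugate √(x²+9x + 11) + x; the x² terms cancel, leaving (9x + 11)/(√(x²+9x + 11)+x) → 9/2.
Limit = 9/2.

Final answer: 9/2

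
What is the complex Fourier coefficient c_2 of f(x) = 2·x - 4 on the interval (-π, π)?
Compute the real Fourier coefficients first: a_2 = 0, b_2 = -2.
Then c_2 = (a_2 − i·b_2)/2 = i.

Final answer: i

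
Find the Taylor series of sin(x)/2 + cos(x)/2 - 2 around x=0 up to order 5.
x^5/240 + x^4/48 - x^3/12 - x^2/4 + x/2 - 3/2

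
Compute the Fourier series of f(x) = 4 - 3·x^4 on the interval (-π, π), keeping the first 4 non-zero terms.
(-144 + 24·π^2)·cos(x) + (9 - 6·π^2)·cos(2·x) + (-16/9 + 8·π^2/3)·cos(3·x) - 3·π^4/5 + 4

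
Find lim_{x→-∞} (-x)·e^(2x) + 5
The product is a 0·∞ indeterminate form at x → -∞.
Rewrite the product as (-x) / e^(-2x) (an ∞/∞ form) and apply L'Hôpital, or use the standard hierarchy e^(2|x|) ≫ |(-x)| as x → -∞.
The indeterminate product → 0, so the limit = 5.

Final answer: 5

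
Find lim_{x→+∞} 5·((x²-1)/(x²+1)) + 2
Evaluate the dominant behaviour as x → +∞; each term tends to a finite value or vanishes.
Limit = 7.

Final answer: 7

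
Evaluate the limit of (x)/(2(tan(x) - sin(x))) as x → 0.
Both numerator and denominator → 0 as x → 0; this is a 0/0 indeterminate form.
Expand each to leading order near x = 0: numerator ~ x, denominator ~ x^3.
The limit of the ratio is ∞.

Final answer: ∞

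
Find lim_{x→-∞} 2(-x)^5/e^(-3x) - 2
The quotient is an ∞/∞ indeterminate form as x → -∞.
Compare growth rates of the dominant terms (exponentials ≫ polynomials ≫ logarithms), or apply L'Hôpital's rule; the quotient → 0.
Adding the constant: 0 - 2 = -2. Limit = -2.

Final answer: -2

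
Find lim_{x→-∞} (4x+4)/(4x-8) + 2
Evaluate the dominant behaviour as x → -∞; each term tends to a finite value or vanishes.
Limit = 3.

Final answer: 3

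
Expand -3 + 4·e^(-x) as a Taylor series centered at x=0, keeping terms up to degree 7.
-x^7/1260 + x^6/180 - x^5/30 + x^4/6 - 2·x^3/3 + 2·x^2 - 4·x + 1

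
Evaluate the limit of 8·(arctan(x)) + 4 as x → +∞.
Evaluate the dominant behaviour as x → +∞; each term tends to a finite value or vanishes.
Limit = 4 + 4·π.

Final answer: 4 + 4·π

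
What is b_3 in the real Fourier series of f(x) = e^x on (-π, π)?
b_3 = (1/π) ∫_{-π}^{π} f(x)·sin(3x) dx.
Evaluate the integral (use parity and integration by parts as needed): b_3 = (-3 + 3·e^(2·π))·e^(-π)/(10·π).

Final answer: (-3 + 3·e^(2·π))·e^(-π)/(10·π)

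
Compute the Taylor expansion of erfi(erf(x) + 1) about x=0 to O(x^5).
x^4·(-16·e/(3·π^(3/2)) + 80·e/(3·π^(5/2))) + x^3·(-4·e/(3·π) + 16·e/π^2) + 8·e·x^2/π^(3/2) + 4·e·x/π + erfi(1)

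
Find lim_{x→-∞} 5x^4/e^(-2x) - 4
The quotient is an ∞/∞ indeterminate form as x → -∞.
Compare growth rates of the dominant terms (exponentials ≫ polynomials ≫ logarithms), or apply L'Hôpital's rule; the quotient → 0.
Adding the constant: 0 - 4 = -4. Limit = -4.

Final answer: -4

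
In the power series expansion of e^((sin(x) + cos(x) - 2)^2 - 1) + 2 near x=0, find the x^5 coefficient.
-271/30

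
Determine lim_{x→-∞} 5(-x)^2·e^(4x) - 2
The product is a 0·∞ indeterminate form at x → -∞.
Rewrite the product as 5(-x)^2 / e^(-4x) (an ∞/∞ form) and apply L'Hôpital, or use the standard hierarchy e^(4|x|) ≫ |(-x)^2| as x → -∞.
The indeterminate product → 0, so the limit = -2.

Final answer: -2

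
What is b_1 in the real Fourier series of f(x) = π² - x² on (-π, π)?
b_1 = (1/π) ∫_{-π}^{π} f(x)·sin(1x) dx.
Evaluate the integral (use parity and integration by parts as needed): b_1 = 0.

Final answer: 0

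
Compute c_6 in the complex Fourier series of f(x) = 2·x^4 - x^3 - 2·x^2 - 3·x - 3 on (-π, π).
Compute the real Fourier coefficients first: a_6 = -8/27 + 4·π^2/9, b_6 = 17/18 + π^2/3.
Then c_6 = (a_6 − i·b_6)/2 = -4/27 + 2·π^2/9 - i·π^2/6 - 17·i/36.

Final answer: -4/27 + 2·π^2/9 - i·π^2/6 - 17·i/36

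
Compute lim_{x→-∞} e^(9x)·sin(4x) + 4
Evaluate the dominant behaviour as x → -∞; each term tends to a finite value or vanishes.
Limit = 4.

Final answer: 4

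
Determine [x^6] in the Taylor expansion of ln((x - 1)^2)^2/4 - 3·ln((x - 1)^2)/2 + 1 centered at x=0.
Expand to order 6: ln((x - 1)^2)^2/4 - 3·ln((x - 1)^2)/2 + 1 = 227·x^6/180 + 43·x^5/30 + 5·x^4/3 + 2·x^3 + 5·x^2/2 + 3·x + 1 + O(x^7).
The coefficient of x^6 is 227/180.

Final answer: 227/180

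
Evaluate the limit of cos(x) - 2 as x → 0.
Direct substitution at x = 0 gives -1.

Final answer: -1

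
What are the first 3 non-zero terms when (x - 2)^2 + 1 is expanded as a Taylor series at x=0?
x^2 - 4·x + 5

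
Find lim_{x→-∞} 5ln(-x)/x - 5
The quotient is an ∞/∞ indeterminate form as x → -∞.
Compare growth rates of the dominant terms (exponentials ≫ polynomials ≫ logarithms), or apply L'Hôpital's rule; the quotient → 0.
Adding the constant: 0 - 5 = -5. Limit = -5.

Final answer: -5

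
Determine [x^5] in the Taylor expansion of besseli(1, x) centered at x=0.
Expand to order 5: besseli(1, x) = x^5/384 + x^3/16 + x/2 + O(x^6).
The coefficient of x^5 is 1/384.

Final answer: 1/384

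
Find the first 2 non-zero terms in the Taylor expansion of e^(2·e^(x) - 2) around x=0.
2·x + 1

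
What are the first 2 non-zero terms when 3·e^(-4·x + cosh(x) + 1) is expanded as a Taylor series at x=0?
-12·x·e^(2) + 3·e^(2)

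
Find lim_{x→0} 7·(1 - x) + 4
Direct substitution at x = 0 gives 11.

Final answer: 11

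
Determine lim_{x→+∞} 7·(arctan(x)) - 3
Evaluate the dominant behaviour as x → +∞; each term tends to a finite value or vanishes.
Limit = -3 + 7·π/2.

Final answer: -3 + 7·π/2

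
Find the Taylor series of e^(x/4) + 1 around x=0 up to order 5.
x^5/122880 + x^4/6144 + x^3/384 + x^2/32 + x/4 + 2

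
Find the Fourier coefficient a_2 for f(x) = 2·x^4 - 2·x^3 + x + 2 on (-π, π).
a_2 = (1/π) ∫_{-π}^{π} f(x)·cos(2x) dx.
Evaluate the integral (use parity and integration by parts as needed): a_2 = -6 + 4·π^2.

Final answer: -6 + 4·π^2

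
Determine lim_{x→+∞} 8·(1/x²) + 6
Evaluate the dominant behaviour as x → +∞; each term tends to a finite value or vanishes.
Limit = 6.

Final answer: 6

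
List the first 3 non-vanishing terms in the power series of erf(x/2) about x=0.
x^5/(160·√(π)) - x^3/(12·√(π)) + x/√(π)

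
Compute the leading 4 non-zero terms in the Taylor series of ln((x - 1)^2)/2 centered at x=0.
-x^4/4 - x^3/3 - x^2/2 - x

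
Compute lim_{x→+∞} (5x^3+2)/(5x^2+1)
This is an ∞/∞ indeterminate form as x → +∞.
Divide numerator and denominator by x^3 and let the lower-order terms vanish; the numerator's degree 3 exceeds the denominator's degree 2, so the quotient diverges.
Limit = ∞.

Final answer: ∞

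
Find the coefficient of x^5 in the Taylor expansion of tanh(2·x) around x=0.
Expand to order 5: tanh(2·x) = 64·x^5/15 - 8·x^3/3 + 2·x + O(x^6).
The coefficient of x^5 is 64/15.

Final answer: 64/15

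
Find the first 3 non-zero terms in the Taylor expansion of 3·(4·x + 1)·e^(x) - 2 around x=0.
27·x^2/2 + 15·x + 1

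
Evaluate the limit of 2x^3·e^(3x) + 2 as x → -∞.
The product is a 0·∞ indeterminate form at x → -∞.
Rewrite the product as 2x^3 / e^(-3x) (an ∞/∞ form) and apply L'Hôpital, or use the standard hierarchy e^(3|x|) ≫ |x^3| as x → -∞.
The indeterminate product → 0, so the limit = 2.

Final answer: 2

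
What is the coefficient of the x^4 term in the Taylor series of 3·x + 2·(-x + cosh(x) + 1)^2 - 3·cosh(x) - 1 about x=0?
Expand to order 4: 3·x + 2·(-x + cosh(x) + 1)^2 - 3·cosh(x) - 1 = 17·x^4/24 - 2·x^3 + 9·x^2/2 - 5·x + 4 + O(x^5).
The coefficient of x^4 is 17/24.

Final answer: 17/24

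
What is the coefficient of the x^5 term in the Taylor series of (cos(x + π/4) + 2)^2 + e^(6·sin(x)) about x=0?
(√(2)/2 + 2)^2·(-1/(8·(√(2)/2 + 2)^2) - √(2)/(120·(√(2)/2 + 2))) + 937/20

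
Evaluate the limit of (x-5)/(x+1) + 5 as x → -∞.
Evaluate the dominant behaviour as x → -∞; each term tends to a finite value or vanishes.
Limit = 6.

Final answer: 6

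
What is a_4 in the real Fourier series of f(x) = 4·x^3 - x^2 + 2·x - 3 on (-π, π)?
a_4 = (1/π) ∫_{-π}^{π} f(x)·cos(4x) dx.
Evaluate the integral (use parity and integration by parts as needed): a_4 = -1/4.

Final answer: -1/4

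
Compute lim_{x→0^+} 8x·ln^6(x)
This is a 0·∞ indeterminate form at x → 0⁺.
Rewrite the product as 8·ln^6(x) / x^(-1) and apply L'Hôpital, or use the standard hierarchy x^(-1) ≫ |ln x|^6 as x → 0⁺.
The indeterminate product → 0, so the limit = 0.

Final answer: 0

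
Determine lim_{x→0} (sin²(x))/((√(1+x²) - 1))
Both numerator and denominator → 0 as x → 0; this is a 0/0 indeterminate form.
Expand each to leading order near x = 0: numerator ~ x^2, denominator ~ x^2/2.
The limit of the ratio is 2.

Final answer: 2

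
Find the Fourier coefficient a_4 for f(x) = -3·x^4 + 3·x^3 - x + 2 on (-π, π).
a_4 = (1/π) ∫_{-π}^{π} f(x)·cos(4x) dx.
Evaluate the integral (use parity and integration by parts as needed): a_4 = 9/16 - 3·π^2/2.

Final answer: 9/16 - 3·π^2/2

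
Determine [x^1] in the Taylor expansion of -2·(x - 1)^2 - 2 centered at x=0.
Expand to order 1: -2·(x - 1)^2 - 2 = 4·x - 4 + O(x^2).
The coefficient of x^1 is 4.

Final answer: 4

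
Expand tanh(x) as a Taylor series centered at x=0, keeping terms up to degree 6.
2·x^5/15 - x^3/3 + x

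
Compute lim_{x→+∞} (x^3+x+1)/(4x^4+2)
This is an ∞/∞ indeterminate form as x → +∞.
Divide numerator and denominator by x^4 and let the lower-order terms vanish; the numerator's degree 3 is below the denominator's degree 4, so the quotient → 0.
Limit = 0.

Final answer: 0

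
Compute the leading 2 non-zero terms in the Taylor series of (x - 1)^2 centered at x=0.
1 - 2·x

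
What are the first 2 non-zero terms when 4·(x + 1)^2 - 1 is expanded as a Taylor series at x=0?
8·x + 3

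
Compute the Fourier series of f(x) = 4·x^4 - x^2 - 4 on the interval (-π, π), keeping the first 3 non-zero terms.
(196 - 32·π^2)·cos(x) + (-13 + 8·π^2)·cos(2·x) - 4 - π^2/3 + 4·π^4/5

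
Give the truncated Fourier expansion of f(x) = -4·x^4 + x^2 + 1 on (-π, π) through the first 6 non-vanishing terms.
(-196 + 32·π^2)·cos(x) + (13 - 8·π^2)·cos(2·x) + (-76/27 + 32·π^2/9)·cos(3·x) + (1 - 2·π^2)·cos(4·x) + (-292/625 + 32·π^2/25)·cos(5·x) - 4·π^4/5 + 1 + π^2/3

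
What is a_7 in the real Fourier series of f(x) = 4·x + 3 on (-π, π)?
a_7 = (1/π) ∫_{-π}^{π} f(x)·cos(7x) dx.
Evaluate the integral (use parity and integration by parts as needed): a_7 = 0.

Final answer: 0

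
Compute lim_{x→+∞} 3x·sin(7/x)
As x → +∞: let u = 7/x → 0⁺; then 3·x·sin(7/x) = 3·7·sin(u)/u → 3·7·1 = 21.
Limit = 21.

Final answer: 21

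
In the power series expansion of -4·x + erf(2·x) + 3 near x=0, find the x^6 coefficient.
Expand to order 6: -4·x + erf(2·x) + 3 = 32·x^5/(5·√(π)) - 16·x^3/(3·√(π)) + x·(-4 + 4/√(π)) + 3 + O(x^7).
The coefficient of x^6 is 0.

Final answer: 0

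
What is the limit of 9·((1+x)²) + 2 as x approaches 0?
Direct substitution at x = 0 gives 11.

Final answer: 11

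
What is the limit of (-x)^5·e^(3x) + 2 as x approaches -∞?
The product is a 0·∞ indeterminate form at x → -∞.
Rewrite the product as (-x)^5 / e^(-3x) (an ∞/∞ form) and apply L'Hôpital, or use the standard hierarchy e^(3|x|) ≫ |(-x)^5| as x → -∞.
The indeterminate product → 0, so the limit = 2.

Final answer: 2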